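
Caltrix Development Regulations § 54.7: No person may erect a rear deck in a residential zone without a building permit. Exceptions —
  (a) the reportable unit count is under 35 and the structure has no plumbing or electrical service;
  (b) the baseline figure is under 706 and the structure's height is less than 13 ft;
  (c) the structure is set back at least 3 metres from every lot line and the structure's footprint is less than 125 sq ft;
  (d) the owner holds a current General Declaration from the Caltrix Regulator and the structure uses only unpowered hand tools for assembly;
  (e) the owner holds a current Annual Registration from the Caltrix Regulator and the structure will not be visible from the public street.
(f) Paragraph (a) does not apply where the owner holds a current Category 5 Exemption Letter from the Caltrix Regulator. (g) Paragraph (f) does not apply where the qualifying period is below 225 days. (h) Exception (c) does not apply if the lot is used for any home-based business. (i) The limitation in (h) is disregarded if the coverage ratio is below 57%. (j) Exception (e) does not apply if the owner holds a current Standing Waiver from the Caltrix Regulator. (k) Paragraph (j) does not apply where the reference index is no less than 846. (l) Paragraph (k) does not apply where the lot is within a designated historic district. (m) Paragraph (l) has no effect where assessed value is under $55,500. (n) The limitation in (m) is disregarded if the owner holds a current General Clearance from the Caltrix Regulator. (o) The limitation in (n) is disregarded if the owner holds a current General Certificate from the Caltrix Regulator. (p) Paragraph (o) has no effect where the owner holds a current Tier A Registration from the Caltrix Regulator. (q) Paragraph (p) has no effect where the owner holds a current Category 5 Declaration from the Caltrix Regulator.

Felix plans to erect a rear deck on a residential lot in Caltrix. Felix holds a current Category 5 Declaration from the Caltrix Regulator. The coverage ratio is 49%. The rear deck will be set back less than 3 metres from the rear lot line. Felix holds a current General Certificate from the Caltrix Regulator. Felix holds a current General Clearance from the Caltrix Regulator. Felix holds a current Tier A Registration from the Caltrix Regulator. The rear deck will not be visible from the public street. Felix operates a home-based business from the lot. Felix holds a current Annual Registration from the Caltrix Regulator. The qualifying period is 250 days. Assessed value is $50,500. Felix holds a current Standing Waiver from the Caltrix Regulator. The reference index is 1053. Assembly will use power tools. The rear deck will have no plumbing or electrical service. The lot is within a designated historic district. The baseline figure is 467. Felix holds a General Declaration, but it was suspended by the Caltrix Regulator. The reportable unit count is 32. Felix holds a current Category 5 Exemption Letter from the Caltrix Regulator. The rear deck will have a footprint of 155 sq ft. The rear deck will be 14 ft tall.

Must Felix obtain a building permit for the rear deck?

Exception (a) is satisfied on its face — the reportable unit count is 32, under the 35 limit; there is no plumbing or electrical service. But applying paragraphs (f)–(g): (f) operates against (a): a current Category 5 Exemption Letter is held. (g), which would lift (f), does not operate here — the qualifying period is 250 days, not below 225 days. (a) is therefore removed.
Exception (b) requires that the structure's height is less than 13 ft; but the structure's height is 14 ft, not less than 13 ft, so (b) is unavailable.
Exception (c) does not apply: the rear setback is under 3 m.
Exception (d) fails — no current General Declaration is held.
Exception (e): a current Annual Registration is held; the structure will not be visible from the street — every condition holds. Under paragraphs (j)–(q): (j) would limit (e) — a current Standing Waiver is held — but (k) sets (j) aside: (k) operates against (j): the reference index is 1,053, meeting the 846 threshold. (l) is engaged (the lot is in a historic district), but is overridden by (m): (m) is engaged — assessed value is $50,500, under the $55,500 limit. (n) applies (a current General Clearance is held), but is set aside by (o): (o) operates — a current General Certificate is held. (p) would limit (o) — a current Tier A Registration is held — but (q) sets (p) aside: (q) operates — a current Category 5 Declaration is held. So (e) applies.

No — exception (e) applies; Felix does not need a building permit.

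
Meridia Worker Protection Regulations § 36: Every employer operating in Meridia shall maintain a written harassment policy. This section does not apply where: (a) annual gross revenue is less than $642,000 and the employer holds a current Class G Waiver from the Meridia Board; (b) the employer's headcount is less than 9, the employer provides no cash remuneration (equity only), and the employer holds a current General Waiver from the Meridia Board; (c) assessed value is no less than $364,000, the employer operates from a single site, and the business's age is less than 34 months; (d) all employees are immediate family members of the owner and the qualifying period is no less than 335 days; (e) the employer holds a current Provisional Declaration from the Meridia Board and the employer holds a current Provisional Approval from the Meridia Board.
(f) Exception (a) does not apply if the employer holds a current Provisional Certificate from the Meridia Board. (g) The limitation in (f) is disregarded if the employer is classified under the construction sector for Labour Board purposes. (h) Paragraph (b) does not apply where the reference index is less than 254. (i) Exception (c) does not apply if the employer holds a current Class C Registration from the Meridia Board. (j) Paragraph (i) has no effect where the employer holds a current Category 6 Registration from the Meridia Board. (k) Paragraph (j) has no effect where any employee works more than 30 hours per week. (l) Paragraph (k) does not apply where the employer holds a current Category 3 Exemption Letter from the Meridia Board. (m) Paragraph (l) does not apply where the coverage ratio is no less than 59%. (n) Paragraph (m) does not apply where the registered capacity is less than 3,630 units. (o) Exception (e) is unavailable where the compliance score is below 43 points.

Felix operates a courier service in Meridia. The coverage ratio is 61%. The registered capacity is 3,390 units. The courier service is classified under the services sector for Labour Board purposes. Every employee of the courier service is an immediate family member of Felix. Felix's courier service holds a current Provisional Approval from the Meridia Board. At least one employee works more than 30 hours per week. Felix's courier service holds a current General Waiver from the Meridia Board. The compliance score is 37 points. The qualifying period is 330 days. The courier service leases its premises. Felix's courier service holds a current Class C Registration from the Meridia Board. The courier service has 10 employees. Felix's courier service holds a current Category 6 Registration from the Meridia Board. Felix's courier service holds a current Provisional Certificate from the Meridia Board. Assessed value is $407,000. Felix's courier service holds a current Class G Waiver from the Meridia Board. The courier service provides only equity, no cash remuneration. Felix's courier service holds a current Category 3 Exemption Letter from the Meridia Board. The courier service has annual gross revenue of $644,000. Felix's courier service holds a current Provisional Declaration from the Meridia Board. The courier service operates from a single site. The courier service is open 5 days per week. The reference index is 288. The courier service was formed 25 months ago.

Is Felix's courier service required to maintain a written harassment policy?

Exception (a) requires that annual gross revenue is less than $642,000; but annual gross revenue is $644,000, not less than $642,000, so (a) is unavailable.
Exception (b) requires that the employer's headcount is less than 9; but the employer's headcount is 10, not less than 9, so (b) is unavailable.
Exception (c)'s conditions are all satisfied: assessed value is $407,000, meeting the $364,000 threshold; the employer operates from a single site; the business's age is 25 months, less than the 34 months limit. As to paragraphs (i)–(n): (i) would limit (c) — a current Class C Registration is held — but (j) sets (i) aside: (j) operates — a current Category 6 Registration is held. (k) would limit (j) — at least one employee exceeds 30 hours/week — but (l) sets (k) aside: (l) is engaged — a current Category 3 Exemption Letter is held. (m) would limit (l) — the coverage ratio is 61%, meeting the 59% threshold — but (n) sets (m) aside: (n) is triggered — the registered capacity is 3,390 units, less than the 3,630 units limit. Exception (c) stands.
Exception (d) does not apply: the qualifying period is 330 days, short of 335 days.
All of (e)'s requirements are met (a current Provisional Declaration is held; a current Provisional Approval is held). However, paragraph (o) must be considered: (o) applies — the compliance score is 37 points, below the 43 points limit. So (e) is unavailable.

No — exception (c) applies; Felix's courier service is not required to maintain a written harassment policy.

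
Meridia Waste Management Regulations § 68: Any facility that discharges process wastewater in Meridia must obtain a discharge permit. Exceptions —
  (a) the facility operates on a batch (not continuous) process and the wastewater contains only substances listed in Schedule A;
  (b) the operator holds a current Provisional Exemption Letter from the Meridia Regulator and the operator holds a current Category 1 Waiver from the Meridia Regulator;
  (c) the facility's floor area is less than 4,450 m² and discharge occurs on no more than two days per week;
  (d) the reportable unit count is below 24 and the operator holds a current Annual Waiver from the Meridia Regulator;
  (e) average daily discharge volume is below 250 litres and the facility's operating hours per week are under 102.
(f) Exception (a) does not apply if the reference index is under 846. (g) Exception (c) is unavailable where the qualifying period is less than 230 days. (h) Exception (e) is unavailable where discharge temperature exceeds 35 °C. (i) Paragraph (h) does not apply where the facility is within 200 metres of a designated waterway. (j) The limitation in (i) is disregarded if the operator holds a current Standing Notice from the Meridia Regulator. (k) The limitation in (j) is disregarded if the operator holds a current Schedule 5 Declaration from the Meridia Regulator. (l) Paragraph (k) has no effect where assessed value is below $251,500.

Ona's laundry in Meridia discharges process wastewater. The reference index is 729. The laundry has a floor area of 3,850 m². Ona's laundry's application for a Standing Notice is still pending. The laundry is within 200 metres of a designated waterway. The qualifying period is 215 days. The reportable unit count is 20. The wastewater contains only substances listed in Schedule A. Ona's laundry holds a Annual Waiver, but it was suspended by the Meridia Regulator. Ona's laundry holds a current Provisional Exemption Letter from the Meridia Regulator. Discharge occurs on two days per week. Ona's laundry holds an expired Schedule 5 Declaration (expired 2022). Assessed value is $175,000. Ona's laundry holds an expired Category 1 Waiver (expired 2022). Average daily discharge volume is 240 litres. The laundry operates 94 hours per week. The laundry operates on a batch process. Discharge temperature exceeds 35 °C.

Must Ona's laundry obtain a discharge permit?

No — exception (e) applies; Ona's laundry is not required to obtain a discharge permit.

Exception (a) is satisfied on its face — the facility operates on a batch process; the wastewater is Schedule-A-only. But applying paragraph (f): (f) operates against (a): the reference index is 729, under the 846 limit. So (a) is unavailable.
Exception (b) fails — the Category 1 Waiver is not current.
Exception (c)'s conditions are all satisfied: the facility's floor area is 3,850 m², less than the 4,450 m² limit; discharge occurs on no more than two days per week. But: (g) operates against (c): the qualifying period is 215 days, less than the 230 days limit. Exception (c) does not apply.
Exception (d) requires that the operator holds a current Annual Waiver from the Meridia Regulator; but the Annual Waiver is not current, so (d) is unavailable.
Exception (e): average daily discharge volume is 240 litres, below the 250 litres limit; the facility's operating hours per week are 94, under the 102 limit — every condition holds. Under paragraphs (h)–(l): (h) would limit (e) — discharge temperature exceeds 35 °C — but (i) sets (h) aside: (i) operates against (h): the laundry is within 200 m of a designated waterway. (j) is not triggered (there is no Standing Notice in force), so (i) stands. So (e) applies.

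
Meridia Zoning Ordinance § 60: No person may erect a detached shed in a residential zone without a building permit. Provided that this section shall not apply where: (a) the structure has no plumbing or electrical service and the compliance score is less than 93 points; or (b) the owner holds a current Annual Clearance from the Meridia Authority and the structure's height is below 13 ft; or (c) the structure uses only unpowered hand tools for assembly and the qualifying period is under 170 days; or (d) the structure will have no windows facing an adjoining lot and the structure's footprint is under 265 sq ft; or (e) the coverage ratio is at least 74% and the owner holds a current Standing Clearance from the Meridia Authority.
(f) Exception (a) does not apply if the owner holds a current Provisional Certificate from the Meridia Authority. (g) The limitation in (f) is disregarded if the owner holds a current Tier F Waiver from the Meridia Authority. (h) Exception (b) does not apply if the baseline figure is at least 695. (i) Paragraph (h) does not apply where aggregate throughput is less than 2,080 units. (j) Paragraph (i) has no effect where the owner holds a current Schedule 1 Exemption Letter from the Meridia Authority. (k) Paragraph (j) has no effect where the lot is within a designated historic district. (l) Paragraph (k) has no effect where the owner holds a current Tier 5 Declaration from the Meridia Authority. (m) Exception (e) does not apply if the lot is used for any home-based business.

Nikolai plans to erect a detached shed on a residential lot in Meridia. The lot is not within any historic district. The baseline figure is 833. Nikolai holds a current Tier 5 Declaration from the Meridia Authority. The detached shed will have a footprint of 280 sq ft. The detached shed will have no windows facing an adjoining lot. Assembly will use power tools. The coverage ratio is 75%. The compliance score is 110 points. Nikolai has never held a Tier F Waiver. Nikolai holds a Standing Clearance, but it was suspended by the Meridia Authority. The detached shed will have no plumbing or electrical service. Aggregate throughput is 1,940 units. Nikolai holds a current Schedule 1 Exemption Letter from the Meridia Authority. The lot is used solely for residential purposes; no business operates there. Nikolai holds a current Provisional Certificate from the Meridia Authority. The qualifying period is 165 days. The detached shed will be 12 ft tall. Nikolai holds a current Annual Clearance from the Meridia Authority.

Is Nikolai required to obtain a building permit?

Yes — Nikolai must obtain a building permit.

Exception (a) does not apply: the compliance score is 110 points, not less than 93 points.
All of (b)'s requirements are met (a current Annual Clearance is held; the structure's height is 12 ft, below the 13 ft limit). But: (h) is triggered — the baseline figure is 833, meeting the 695 threshold. (i) applies (aggregate throughput is 1,940 units, less than the 2,080 units limit), but is overridden by (j): (j) operates against (i): a current Schedule 1 Exemption Letter is held. (k), which would lift (j), is inapplicable — the lot is not in a historic district. So (b) is unavailable.
Exception (c) fails — assembly uses power tools.
Exception (d) fails — the structure's footprint is 280 sq ft, not under 265 sq ft.
Exception (e) does not apply: no current Standing Clearance is held.
None of the exceptions is available; § 60 applies in full.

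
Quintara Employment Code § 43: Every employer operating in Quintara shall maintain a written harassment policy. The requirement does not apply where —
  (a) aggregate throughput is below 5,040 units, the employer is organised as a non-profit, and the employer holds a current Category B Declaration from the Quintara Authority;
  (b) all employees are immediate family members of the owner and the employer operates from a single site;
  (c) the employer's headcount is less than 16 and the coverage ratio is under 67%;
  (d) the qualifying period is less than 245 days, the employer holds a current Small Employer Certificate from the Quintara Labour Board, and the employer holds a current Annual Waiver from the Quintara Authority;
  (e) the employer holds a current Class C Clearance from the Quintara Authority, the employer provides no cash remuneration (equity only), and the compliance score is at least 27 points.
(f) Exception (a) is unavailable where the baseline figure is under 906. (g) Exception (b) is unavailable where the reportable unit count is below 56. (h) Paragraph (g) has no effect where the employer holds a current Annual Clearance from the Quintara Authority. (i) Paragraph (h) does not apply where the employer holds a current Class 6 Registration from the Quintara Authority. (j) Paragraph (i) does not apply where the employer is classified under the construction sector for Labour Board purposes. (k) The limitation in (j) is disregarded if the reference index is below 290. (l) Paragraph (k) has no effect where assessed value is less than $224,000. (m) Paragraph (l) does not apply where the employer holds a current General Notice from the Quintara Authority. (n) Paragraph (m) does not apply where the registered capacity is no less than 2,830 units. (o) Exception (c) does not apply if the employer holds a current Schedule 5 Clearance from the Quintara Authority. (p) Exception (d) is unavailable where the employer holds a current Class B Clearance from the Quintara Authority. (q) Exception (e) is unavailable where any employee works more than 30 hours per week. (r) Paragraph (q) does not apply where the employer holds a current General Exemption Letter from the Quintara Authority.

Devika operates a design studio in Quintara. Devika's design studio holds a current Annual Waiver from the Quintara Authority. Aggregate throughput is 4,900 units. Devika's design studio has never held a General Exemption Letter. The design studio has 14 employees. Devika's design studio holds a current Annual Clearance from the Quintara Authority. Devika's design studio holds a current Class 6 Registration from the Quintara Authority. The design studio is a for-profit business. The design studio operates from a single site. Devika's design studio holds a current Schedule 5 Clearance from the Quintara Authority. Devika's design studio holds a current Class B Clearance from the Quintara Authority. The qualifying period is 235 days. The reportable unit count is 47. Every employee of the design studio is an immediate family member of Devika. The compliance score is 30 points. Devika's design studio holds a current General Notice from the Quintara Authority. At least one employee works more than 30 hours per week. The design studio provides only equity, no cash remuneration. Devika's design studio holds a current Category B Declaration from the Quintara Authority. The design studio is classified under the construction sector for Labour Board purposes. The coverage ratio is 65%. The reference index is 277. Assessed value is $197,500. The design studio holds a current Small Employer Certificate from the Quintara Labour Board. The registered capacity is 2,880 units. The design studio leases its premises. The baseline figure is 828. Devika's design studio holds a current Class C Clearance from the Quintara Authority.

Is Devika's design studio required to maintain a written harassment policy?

Exception (a) requires that the employer is organised as a non-profit; but the employer is for-profit, so (a) is unavailable.
Exception (b) is satisfied on its face — every employee is an immediate family member; the employer operates from a single site. As to paragraphs (g)–(n): (g) would limit (b) — the reportable unit count is 47, below the 56 limit — but (h) sets (g) aside: (h) operates against (g): a current Annual Clearance is held. (i) would limit (h) — a current Class 6 Registration is held — but (j) sets (i) aside: (j) applies — the design studio is classified under the construction sector. (k) applies (the reference index is 277, below the 290 limit), but is displaced by (l): (l) operates against (k): assessed value is $197,500, less than the $224,000 limit. (m) would limit (l) — a current General Notice is held — but (n) sets (m) aside: (n) operates against (m): the registered capacity is 2,880 units, meeting the 2,830 units threshold. Exception (b) stands.
Exception (c) is satisfied on its face — the employer's headcount is 14, less than the 16 limit; the coverage ratio is 65%, under the 67% limit. But applying paragraph (o): (o) operates against (c): a current Schedule 5 Clearance is held. Exception (c) does not apply.
Exception (d)'s conditions are all satisfied: the qualifying period is 235 days, less than the 245 days limit; a current Small Employer Certificate is held; a current Annual Waiver is held. However, paragraph (p) must be considered: (p) is engaged — a current Class B Clearance is held. Exception (d) does not apply.
All of (e)'s requirements are met (a current Class C Clearance is held; remuneration is equity-only; the compliance score is 30 points, meeting the 27 points threshold). However, paragraphs (q)–(r) must be considered: (q) is engaged — at least one employee exceeds 30 hours/week. (r), which would lift (q), is not triggered — no current General Exemption Letter is held. Exception (e) does not apply.

No — exception (b) applies; Devika's design studio is not required to maintain a written harassment policy.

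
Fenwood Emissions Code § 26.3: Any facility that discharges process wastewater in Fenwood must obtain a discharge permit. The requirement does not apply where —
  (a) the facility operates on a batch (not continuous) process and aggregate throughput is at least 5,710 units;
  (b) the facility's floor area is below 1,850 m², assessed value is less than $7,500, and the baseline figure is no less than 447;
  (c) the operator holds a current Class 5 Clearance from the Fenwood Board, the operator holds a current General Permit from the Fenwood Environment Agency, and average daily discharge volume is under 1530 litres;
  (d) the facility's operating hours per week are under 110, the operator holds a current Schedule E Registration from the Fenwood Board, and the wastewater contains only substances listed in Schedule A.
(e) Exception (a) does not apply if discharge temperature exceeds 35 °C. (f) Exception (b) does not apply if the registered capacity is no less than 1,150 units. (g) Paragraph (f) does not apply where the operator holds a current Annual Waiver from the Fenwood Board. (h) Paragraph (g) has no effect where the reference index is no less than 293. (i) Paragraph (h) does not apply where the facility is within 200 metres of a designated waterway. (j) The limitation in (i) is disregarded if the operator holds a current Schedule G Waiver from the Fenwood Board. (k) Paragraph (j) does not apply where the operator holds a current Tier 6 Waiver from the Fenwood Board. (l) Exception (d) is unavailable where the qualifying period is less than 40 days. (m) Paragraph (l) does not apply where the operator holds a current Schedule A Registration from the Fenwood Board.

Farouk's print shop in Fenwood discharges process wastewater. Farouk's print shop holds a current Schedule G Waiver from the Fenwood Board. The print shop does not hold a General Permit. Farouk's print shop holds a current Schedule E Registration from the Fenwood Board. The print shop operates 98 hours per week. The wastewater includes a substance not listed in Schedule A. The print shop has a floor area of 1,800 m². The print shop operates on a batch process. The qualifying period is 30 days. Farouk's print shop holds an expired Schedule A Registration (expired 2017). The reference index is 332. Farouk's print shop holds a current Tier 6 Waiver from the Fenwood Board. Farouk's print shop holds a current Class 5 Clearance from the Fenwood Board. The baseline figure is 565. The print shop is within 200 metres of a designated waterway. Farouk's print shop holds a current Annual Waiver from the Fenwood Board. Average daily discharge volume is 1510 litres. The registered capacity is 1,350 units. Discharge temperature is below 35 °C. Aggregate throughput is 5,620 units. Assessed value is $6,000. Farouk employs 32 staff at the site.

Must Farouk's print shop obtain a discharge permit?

Exception (a) fails — aggregate throughput is 5,620 units, short of 5,710 units.
Exception (b): the facility's floor area is 1,800 m², below the 1,850 m² limit; assessed value is $6,000, less than the $7,500 limit; the baseline figure is 565, meeting the 447 threshold — every condition holds. Applying paragraphs (f)–(k): (f) applies (the registered capacity is 1,350 units, meeting the 1,150 units threshold), but is displaced by (g): (g) applies — a current Annual Waiver is held. (h) would limit (g) — the reference index is 332, meeting the 293 threshold — but (i) sets (h) aside: (i) is engaged — the print shop is within 200 m of a designated waterway. (j) is triggered (a current Schedule G Waiver is held), but is itself disapplied by (k): (k) is engaged — a current Tier 6 Waiver is held. Exception (b) stands.
Exception (c) does not apply: no General Permit is held.
Exception (d) fails — the wastewater includes a non-Schedule-A substance.

No — exception (b) applies; Farouk's print shop is not required to obtain a discharge permit.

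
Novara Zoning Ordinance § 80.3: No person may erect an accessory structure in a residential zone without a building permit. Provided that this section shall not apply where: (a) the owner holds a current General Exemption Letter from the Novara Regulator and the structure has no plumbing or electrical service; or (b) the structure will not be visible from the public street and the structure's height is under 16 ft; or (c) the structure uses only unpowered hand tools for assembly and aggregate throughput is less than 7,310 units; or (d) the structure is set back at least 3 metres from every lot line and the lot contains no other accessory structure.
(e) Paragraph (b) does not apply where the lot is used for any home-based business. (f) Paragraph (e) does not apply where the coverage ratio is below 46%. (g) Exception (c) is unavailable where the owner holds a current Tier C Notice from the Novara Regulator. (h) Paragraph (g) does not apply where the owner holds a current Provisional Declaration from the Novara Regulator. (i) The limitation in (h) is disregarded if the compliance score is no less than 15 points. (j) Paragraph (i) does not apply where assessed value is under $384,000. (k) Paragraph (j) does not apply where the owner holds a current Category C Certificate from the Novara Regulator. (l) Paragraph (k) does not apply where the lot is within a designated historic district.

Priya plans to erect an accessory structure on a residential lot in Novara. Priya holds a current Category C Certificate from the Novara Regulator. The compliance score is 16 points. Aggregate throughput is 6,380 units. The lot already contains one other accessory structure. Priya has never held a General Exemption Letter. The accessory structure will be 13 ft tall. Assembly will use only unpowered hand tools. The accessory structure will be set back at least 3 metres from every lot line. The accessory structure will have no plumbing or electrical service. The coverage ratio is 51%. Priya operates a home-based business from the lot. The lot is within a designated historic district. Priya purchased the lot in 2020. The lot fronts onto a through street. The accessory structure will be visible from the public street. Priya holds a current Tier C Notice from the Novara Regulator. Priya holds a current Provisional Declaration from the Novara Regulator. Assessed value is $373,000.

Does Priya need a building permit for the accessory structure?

No — exception (c) applies; Priya does not need a building permit.

Exception (a) fails — no current General Exemption Letter is held.
Exception (b) does not apply: the structure will be visible from the street.
Exception (c) is satisfied on its face — assembly uses only hand tools; aggregate throughput is 6,380 units, less than the 7,310 units limit. Under paragraphs (g)–(l): (g) operates (a current Tier C Notice is held), but is overridden by (h): (h) applies — a current Provisional Declaration is held. (i) operates (the compliance score is 16 points, meeting the 15 points threshold), but is displaced by (j): (j) operates — assessed value is $373,000, under the $384,000 limit. (k) applies (a current Category C Certificate is held), but is displaced by (l): (l) operates — the lot is in a historic district. So (c) applies.
Exception (d) fails — the lot already has another accessory structure.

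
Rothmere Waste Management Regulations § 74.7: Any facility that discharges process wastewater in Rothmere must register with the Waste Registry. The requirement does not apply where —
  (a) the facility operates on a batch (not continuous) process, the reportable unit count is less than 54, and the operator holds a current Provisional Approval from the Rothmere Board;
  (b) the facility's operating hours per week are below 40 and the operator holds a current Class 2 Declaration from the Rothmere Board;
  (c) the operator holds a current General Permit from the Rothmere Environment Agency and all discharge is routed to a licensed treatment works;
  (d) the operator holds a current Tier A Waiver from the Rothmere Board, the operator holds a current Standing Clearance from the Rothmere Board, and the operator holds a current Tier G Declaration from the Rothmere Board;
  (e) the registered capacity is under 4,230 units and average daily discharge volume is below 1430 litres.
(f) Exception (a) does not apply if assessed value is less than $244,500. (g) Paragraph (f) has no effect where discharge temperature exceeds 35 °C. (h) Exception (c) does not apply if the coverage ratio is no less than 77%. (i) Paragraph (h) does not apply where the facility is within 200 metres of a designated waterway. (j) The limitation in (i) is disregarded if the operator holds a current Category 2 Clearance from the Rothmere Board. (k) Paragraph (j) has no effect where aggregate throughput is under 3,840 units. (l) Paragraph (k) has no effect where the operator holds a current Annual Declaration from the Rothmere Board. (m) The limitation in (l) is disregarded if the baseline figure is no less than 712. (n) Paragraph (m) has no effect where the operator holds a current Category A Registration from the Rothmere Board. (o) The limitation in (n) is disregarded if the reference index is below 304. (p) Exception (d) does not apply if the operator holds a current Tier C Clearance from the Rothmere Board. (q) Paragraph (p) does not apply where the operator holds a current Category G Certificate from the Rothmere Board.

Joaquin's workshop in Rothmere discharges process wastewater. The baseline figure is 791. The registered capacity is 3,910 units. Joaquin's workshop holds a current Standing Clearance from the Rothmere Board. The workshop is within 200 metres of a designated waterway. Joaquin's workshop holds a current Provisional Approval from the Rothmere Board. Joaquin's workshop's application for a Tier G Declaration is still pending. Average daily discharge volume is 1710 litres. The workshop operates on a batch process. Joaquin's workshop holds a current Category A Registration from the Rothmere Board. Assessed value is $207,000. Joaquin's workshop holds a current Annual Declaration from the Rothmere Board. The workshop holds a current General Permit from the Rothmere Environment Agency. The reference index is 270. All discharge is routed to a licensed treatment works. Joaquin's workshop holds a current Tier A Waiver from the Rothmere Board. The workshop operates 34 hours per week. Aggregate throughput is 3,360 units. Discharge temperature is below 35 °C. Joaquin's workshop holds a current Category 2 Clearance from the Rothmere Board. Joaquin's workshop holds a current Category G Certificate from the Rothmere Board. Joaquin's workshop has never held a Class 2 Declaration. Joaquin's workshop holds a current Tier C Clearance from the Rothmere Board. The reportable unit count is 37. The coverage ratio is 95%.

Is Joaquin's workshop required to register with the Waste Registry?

Exception (a)'s conditions are all satisfied: the facility operates on a batch process; the reportable unit count is 37, less than the 54 limit; a current Provisional Approval is held. Turning to paragraphs (f)–(g): (f) operates against (a): assessed value is $207,000, less than the $244,500 limit. (g) is not triggered (discharge temperature is below 35 °C), so (f) stands. (a) is therefore removed.
Exception (b) does not apply: no current Class 2 Declaration is held.
Exception (c): a current General Permit is held; discharge is routed to a licensed treatment works — every condition holds. Considering the limiting provisions: (h) is triggered (the coverage ratio is 95%, meeting the 77% threshold), but is set aside by (i): (i) operates against (h): the workshop is within 200 m of a designated waterway. (j) would limit (i) — a current Category 2 Clearance is held — but (k) sets (j) aside: (k) is triggered — aggregate throughput is 3,360 units, under the 3,840 units limit. (l) is engaged (a current Annual Declaration is held), but is itself disapplied by (m): (m) operates against (l): the baseline figure is 791, meeting the 712 threshold. (n) would limit (m) — a current Category A Registration is held — but (o) sets (n) aside: (o) operates against (n): the reference index is 270, below the 304 limit. Exception (c) stands.
Exception (d) fails — no current Tier G Declaration is held.
Exception (e) does not apply: average daily discharge volume is 1710 litres, not below 1430 litres.

No — exception (c) applies; Joaquin's workshop is not required to register with the Waste Registry.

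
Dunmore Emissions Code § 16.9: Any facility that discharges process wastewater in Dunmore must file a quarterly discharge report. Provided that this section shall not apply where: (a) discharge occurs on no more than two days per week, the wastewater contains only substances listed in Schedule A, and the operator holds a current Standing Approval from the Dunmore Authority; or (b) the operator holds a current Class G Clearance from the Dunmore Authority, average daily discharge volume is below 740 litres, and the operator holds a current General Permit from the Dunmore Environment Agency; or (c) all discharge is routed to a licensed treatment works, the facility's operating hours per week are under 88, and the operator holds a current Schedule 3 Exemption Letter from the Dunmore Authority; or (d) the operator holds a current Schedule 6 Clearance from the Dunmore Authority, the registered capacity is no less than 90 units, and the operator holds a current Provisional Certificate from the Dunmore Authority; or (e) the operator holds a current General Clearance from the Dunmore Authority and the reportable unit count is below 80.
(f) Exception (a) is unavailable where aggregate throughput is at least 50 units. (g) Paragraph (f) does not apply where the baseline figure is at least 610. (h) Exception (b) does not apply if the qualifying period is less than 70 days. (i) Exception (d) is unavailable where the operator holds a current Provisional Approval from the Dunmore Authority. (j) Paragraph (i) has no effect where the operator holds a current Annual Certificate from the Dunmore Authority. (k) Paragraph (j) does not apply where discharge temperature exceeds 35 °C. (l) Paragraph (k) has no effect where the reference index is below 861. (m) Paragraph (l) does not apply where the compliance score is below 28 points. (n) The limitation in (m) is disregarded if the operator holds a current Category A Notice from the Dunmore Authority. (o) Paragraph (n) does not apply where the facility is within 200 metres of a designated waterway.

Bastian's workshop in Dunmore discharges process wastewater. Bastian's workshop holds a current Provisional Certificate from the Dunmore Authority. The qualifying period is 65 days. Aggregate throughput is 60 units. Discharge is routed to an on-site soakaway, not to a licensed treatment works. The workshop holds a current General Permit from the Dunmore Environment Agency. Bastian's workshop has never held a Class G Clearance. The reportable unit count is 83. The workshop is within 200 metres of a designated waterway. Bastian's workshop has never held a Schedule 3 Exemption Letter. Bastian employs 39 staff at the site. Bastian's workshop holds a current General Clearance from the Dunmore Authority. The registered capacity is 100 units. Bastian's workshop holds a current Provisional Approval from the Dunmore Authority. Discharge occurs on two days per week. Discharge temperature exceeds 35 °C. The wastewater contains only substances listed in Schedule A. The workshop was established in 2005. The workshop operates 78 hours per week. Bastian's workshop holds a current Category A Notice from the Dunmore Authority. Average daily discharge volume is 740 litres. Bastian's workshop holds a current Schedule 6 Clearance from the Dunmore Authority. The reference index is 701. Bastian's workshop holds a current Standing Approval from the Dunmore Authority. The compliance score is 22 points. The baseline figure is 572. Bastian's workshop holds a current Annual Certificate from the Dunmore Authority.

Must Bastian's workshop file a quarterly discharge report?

Yes — Bastian's workshop must file a quarterly discharge report.

All of (a)'s requirements are met (discharge occurs on no more than two days per week; the wastewater is Schedule-A-only; a current Standing Approval is held). But: (f) operates against (a): aggregate throughput is 60 units, meeting the 50 units threshold. (g) is inapplicable (the baseline figure is 572, short of 610), so (f) stands. So (a) is unavailable.
Exception (b) requires that the operator holds a current Class G Clearance from the Dunmore Authority; but there is no Class G Clearance in force, so (b) is unavailable.
Exception (c) requires that all discharge is routed to a licensed treatment works; but discharge is not routed to a licensed treatment works, so (c) is unavailable.
Exception (d)'s conditions are all satisfied: a current Schedule 6 Clearance is held; the registered capacity is 100 units, meeting the 90 units threshold; a current Provisional Certificate is held. But applying paragraphs (i)–(o): (i) operates against (d): a current Provisional Approval is held. (j) would limit (i) — a current Annual Certificate is held — but (k) sets (j) aside: (k) operates against (j): discharge temperature exceeds 35 °C. (l) would limit (k) — the reference index is 701, below the 861 limit — but (m) sets (l) aside: (m) operates — the compliance score is 22 points, below the 28 points limit. (n) would limit (m) — a current Category A Notice is held — but (o) sets (n) aside: (o) operates against (n): the workshop is within 200 m of a designated waterway. (d) is therefore removed.
Exception (e) requires that the reportable unit count is below 80; but the reportable unit count is 83, not below 80, so (e) is unavailable.
Every exception is unavailable, so the rule governs.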